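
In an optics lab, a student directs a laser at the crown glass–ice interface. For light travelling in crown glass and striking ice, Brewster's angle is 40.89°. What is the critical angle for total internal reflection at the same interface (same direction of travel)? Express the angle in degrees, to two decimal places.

tan θ_B = n₂/n₁ = tan 40.89° = 0.8659.
Total internal reflection: sin θ_c = n₂/n₁ = 0.8659.
θ_c = arcsin(0.8659) = 59.99°.

θ_c ≈ 59.99°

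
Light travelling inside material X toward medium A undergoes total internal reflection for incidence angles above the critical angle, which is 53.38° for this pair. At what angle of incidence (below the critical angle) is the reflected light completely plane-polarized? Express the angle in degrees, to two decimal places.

n₂/n₁ = sin θ_c = sin 53.38° = 0.8026.
tan θ_B equals the same ratio, so θ_B = arctan(0.8026) = 38.75°.

θ_B ≈ 38.75°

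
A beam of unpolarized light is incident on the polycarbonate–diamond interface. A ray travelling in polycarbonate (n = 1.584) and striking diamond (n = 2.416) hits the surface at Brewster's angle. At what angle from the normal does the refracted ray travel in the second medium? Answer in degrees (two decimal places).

θ_t ≈ 33.25°

First find Brewster's angle: tan θ_B = 2.416/1.584 = 1.5253, giving θ_B = 56.75°.
Since θ_B + θ_t = 90° at Brewster incidence, θ_t = 90° − 56.75° = 33.25°.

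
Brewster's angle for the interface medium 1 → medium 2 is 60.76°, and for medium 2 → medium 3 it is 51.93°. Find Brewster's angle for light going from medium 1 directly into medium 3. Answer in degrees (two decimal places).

θ_B ≈ 66.32°

tan θ_B(1→2) = n₂/n₁ = tan 60.76° = 1.7864.
tan θ_B(2→3) = n₃/n₂ = tan 51.93° = 1.2767.
n₃/n₁ = 2.2807. Then tan θ_B(1→3) = n₃/n₁, so θ_B(1→3) = arctan(2.2807) = 66.32°.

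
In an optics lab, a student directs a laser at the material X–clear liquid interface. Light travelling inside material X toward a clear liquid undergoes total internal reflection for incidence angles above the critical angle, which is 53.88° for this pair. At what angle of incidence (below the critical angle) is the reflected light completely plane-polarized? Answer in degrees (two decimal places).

At the critical angle sin θ_c = n₂/n₁, giving n₂/n₁ = sin 53.88° = 0.8078.
Then tan θ_B = n₂/n₁ = 0.8078, so θ_B = arctan 0.8078 = 38.93°.

θ_B ≈ 38.93°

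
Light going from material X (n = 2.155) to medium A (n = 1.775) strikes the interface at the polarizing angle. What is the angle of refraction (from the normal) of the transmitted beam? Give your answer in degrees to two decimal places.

θ_t ≈ 50.52°

θ_B = arctan(n₂/n₁) = arctan(1.775/2.155) = 39.48°.
Since θ_B + θ_t = 90° at Brewster incidence, θ_t = 90° − 39.48° = 50.52°.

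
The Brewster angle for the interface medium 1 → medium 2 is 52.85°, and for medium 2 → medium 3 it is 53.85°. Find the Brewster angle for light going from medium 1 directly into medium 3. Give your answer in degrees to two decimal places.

θ_B ≈ 61.03°

Each Brewster angle gives a ratio: n₂/n₁ = tan 52.85° = 1.3198, n₃/n₂ = tan 53.85° = 1.3688.
So n₃/n₁ = (n₂/n₁)(n₃/n₂) = 1.3198 × 1.3688 = 1.8066.
θ_B(1→3) = arctan(1.8066) = 61.03°.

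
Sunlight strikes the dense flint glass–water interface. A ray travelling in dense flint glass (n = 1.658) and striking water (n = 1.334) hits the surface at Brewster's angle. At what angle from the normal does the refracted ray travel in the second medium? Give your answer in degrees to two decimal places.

First find Brewster's angle: tan θ_B = 1.334/1.658 = 0.8046, giving θ_B = 38.82°.
At Brewster's angle the reflected and refracted rays are perpendicular, so θ_t = 90° − θ_B = 90° − 38.82° = 51.18°.

θ_t ≈ 51.18°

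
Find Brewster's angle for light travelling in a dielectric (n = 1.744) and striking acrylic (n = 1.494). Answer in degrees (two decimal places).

θ_B ≈ 40.59°

Brewster's condition: tan θ_B = n₂/n₁ = 1.494/1.744 = 0.8567.
So θ_B = arctan 0.8567 = 40.59°.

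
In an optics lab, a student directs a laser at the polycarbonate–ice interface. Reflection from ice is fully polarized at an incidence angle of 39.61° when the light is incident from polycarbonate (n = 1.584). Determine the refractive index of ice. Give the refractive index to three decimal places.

n ≈ 1.311

Brewster's law: tan θ_B = n₂/n₁ (light incident in polycarbonate, refracted into ice).
n₂ = n₁ tan θ_B = 1.584 × tan 39.61° = 1.311.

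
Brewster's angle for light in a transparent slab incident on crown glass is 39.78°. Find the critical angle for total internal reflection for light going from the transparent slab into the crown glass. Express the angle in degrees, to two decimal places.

From Brewster, n₂/n₁ = tan θ_B = tan 39.78° = 0.8326.
Then sin θ_c = n₂/n₁ = 0.8326, so θ_c = arcsin 0.8326 = 56.36°.

θ_c ≈ 56.36°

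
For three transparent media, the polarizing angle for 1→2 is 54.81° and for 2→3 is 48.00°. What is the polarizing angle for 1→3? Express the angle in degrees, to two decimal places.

Each Brewster angle gives a ratio: n₂/n₁ = tan 54.81° = 1.4181, n₃/n₂ = tan 48.00° = 1.1106.
n₃/n₁ = 1.5750. Then tan θ_B(1→3) = n₃/n₁, so θ_B(1→3) = arctan(1.5750) = 57.59°.

θ_B ≈ 57.59°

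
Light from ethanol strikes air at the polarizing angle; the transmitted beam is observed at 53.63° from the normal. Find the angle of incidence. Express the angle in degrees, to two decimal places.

θ_B ≈ 36.37°

At Brewster's angle the reflected and refracted rays are perpendicular, so θ_B + θ_t = 90°.
So θ_B = 90° − θ_t = 90° − 53.63° = 36.37°.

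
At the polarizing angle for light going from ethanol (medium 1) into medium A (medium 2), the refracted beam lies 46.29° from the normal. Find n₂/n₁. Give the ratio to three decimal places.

At Brewster incidence θ_B = 90° − θ_t = 90° − 46.29° = 43.71°.
tan θ_B = n₂/n₁, so n₂/n₁ = tan 43.71° = 0.956.

n₂/n₁ ≈ 0.956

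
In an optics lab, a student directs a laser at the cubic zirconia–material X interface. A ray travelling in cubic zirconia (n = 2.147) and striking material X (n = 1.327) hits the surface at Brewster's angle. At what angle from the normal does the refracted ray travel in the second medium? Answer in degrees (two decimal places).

θ_B = arctan(n₂/n₁) = arctan(1.327/2.147) = 31.72°.
Since θ_B + θ_t = 90° at Brewster incidence, θ_t = 90° − 31.72° = 58.28°.

θ_t ≈ 58.28°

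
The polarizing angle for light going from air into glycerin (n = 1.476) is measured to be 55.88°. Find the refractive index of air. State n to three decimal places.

n ≈ 1.000

Full polarization of the reflected beam means tan θ_B = n₂/n₁, where n₁ is the incident medium (air).
n₁ = n₂ / tan θ_B = 1.476 / tan 55.88° = 1.000.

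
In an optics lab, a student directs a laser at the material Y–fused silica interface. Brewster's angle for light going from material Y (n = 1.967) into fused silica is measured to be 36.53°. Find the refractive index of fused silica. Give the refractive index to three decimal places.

Full polarization of the reflected beam means tan θ_B = n₂/n₁, where n₁ is the incident medium (material Y).
n₂ = n₁ tan θ_B = 1.967 × tan 36.53° = 1.457.

n ≈ 1.457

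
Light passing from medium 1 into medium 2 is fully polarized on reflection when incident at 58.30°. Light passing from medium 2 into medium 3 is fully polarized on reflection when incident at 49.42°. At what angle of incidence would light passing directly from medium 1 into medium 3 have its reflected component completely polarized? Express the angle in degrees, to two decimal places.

θ_B ≈ 62.12°

n₂/n₁ = tan 58.30° = 1.6191 and n₃/n₂ = tan 49.42° = 1.1675.
So n₃/n₁ = (n₂/n₁)(n₃/n₂) = 1.6191 × 1.1675 = 1.8904.
θ_B(1→3) = arctan(1.8904) = 62.12°.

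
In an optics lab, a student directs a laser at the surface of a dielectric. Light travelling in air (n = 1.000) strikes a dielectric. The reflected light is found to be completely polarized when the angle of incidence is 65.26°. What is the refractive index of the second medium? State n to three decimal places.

Full polarization of the reflected beam means tan θ_B = n₂/n₁, where n₁ is the incident medium (air).
n₂ = n₁ tan θ_B = 1.000 × tan 65.26° = 2.170.

n ≈ 2.170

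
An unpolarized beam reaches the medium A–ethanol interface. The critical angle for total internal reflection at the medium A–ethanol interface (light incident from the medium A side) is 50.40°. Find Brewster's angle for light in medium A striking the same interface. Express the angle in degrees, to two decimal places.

sin θ_c = n₂/n₁, so n₂/n₁ = sin 50.40° = 0.7705.
Brewster: tan θ_B = n₂/n₁ = 0.7705.
θ_B = arctan(0.7705) = 37.61°.

θ_B ≈ 37.61°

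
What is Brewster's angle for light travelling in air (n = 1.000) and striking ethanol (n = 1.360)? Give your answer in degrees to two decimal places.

At Brewster's angle the reflected and refracted rays are perpendicular, which with Snell's law gives tan θ_B = n₂/n₁.
Brewster's condition: tan θ_B = n₂/n₁ = 1.360/1.000 = 1.3600.
So θ_B = arctan 1.3600 = 53.67°.

θ_B ≈ 53.67°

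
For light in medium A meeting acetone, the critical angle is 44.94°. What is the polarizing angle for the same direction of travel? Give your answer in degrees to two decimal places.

θ_B ≈ 35.24°

sin θ_c = n₂/n₁, so n₂/n₁ = sin 44.94° = 0.7064.
Brewster: tan θ_B = n₂/n₁ = 0.7064.
θ_B = arctan(0.7064) = 35.24°.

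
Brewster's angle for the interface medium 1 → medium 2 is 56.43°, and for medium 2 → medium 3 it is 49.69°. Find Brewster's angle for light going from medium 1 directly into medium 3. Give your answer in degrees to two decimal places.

θ_B ≈ 60.62°

Each Brewster angle gives a ratio: n₂/n₁ = tan 56.43° = 1.5068, n₃/n₂ = tan 49.69° = 1.1787.
n₃/n₁ = 1.7762. Then tan θ_B(1→3) = n₃/n₁, so θ_B(1→3) = arctan(1.7762) = 60.62°.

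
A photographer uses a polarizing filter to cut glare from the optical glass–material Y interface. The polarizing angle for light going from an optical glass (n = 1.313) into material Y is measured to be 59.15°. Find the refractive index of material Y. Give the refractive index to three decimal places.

n ≈ 2.198

At the polarizing angle, tan θ_B = n₂/n₁ with n₁ on the incident side (an optical glass) and n₂ on the transmitted side (material Y).
n₂ = n₁ tan θ_B = 1.313 × tan 59.15° = 2.198.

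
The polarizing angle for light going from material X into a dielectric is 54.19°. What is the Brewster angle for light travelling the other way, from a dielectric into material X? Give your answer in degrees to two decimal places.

θ_B' ≈ 35.81°

The two Brewster angles are complementary: θ_B' = 90° − θ_B = 90° − 54.19° = 35.81°.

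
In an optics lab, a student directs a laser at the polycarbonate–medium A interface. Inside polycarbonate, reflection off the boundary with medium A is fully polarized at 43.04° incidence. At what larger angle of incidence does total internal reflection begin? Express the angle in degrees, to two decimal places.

θ_c ≈ 69.04°

n₂/n₁ = tan 43.04° = 0.9338; the critical angle satisfies sin θ_c = n₂/n₁.
θ_c = arcsin(0.9338) = 69.04°.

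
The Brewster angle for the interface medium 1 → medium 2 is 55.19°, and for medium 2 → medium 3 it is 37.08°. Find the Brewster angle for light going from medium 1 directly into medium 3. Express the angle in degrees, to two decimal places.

θ_B ≈ 47.39°

tan θ_B(1→2) = n₂/n₁ = tan 55.19° = 1.4383.
tan θ_B(2→3) = n₃/n₂ = tan 37.08° = 0.7557.
Multiplying, n₃/n₁ = 1.4383 × 0.7557 = 1.0870, and θ_B(1→3) = arctan 1.0870 = 47.39°.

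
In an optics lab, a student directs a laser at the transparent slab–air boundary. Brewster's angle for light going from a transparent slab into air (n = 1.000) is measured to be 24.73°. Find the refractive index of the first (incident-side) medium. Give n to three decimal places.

Full polarization of the reflected beam means tan θ_B = n₂/n₁, where n₁ is the incident medium (a transparent slab).
n₁ = n₂ / tan θ_B = 1.000 / tan 24.73° = 2.171.

n ≈ 2.171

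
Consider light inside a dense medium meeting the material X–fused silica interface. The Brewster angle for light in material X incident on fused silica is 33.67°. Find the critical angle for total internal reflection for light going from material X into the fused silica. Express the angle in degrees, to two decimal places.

tan θ_B = n₂/n₁ = tan 33.67° = 0.6662.
Total internal reflection: sin θ_c = n₂/n₁ = 0.6662.
θ_c = arcsin(0.6662) = 41.77°.

θ_c ≈ 41.77°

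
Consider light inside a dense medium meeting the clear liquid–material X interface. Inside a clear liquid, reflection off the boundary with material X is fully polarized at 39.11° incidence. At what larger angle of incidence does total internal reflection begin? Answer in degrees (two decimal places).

From Brewster, n₂/n₁ = tan θ_B = tan 39.11° = 0.8130.
Then sin θ_c = n₂/n₁ = 0.8130, so θ_c = arcsin 0.8130 = 54.39°.

θ_c ≈ 54.39°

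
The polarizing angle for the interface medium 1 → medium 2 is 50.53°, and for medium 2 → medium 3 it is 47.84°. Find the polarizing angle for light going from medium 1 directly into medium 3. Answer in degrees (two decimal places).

Each Brewster angle gives a ratio: n₂/n₁ = tan 50.53° = 1.2144, n₃/n₂ = tan 47.84° = 1.1044.
Multiplying, n₃/n₁ = 1.2144 × 1.1044 = 1.3412, and θ_B(1→3) = arctan 1.3412 = 53.29°.

θ_B ≈ 53.29°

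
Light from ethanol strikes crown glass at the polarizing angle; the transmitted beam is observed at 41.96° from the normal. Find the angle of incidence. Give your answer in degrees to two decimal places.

Since the reflected and refracted rays are at right angles at the polarizing angle, θ_B + θ_t = 90°.
So θ_B = 90° − θ_t = 90° − 41.96° = 48.04°.

θ_B ≈ 48.04°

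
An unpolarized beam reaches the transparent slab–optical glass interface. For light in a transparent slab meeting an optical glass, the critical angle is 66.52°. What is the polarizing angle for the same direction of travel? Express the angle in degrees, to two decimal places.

At the critical angle sin θ_c = n₂/n₁, giving n₂/n₁ = sin 66.52° = 0.9172.
Then tan θ_B = n₂/n₁ = 0.9172, so θ_B = arctan 0.9172 = 42.53°.

θ_B ≈ 42.53°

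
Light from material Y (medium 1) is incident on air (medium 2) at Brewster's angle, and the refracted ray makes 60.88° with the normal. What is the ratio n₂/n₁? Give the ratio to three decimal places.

n₂/n₁ ≈ 0.557

θ_B + θ_t = 90°, so θ_B = 90° − 60.88° = 29.12°.
Then n₂/n₁ = tan θ_B = tan 29.12° = 0.557.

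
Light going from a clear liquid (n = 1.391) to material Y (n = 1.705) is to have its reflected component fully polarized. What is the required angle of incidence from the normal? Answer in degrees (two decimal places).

θ_B ≈ 50.79°

At Brewster's angle the reflected and refracted rays are perpendicular, which with Snell's law gives tan θ_B = n₂/n₁.
Brewster's condition: tan θ_B = n₂/n₁ = 1.705/1.391 = 1.2257. Taking the arctangent, θ_B = 50.79°.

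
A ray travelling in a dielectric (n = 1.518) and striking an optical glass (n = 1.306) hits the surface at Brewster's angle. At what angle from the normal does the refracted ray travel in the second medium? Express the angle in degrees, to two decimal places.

First find Brewster's angle: tan θ_B = 1.306/1.518 = 0.8603, giving θ_B = 40.71°.
At Brewster's angle the reflected and refracted rays are perpendicular, so θ_t = 90° − θ_B = 90° − 40.71° = 49.29°.

θ_t ≈ 49.29°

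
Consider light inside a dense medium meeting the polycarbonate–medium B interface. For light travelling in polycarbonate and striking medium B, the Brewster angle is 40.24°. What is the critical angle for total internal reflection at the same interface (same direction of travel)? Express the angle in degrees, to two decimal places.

tan θ_B = n₂/n₁ = tan 40.24° = 0.8463.
Total internal reflection: sin θ_c = n₂/n₁ = 0.8463.
θ_c = arcsin(0.8463) = 57.81°.

θ_c ≈ 57.81°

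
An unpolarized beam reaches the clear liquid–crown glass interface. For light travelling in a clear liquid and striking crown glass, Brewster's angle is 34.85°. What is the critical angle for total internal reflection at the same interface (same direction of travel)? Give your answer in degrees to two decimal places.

n₂/n₁ = tan 34.85° = 0.6963; the critical angle satisfies sin θ_c = n₂/n₁.
θ_c = arcsin(0.6963) = 44.13°.

θ_c ≈ 44.13°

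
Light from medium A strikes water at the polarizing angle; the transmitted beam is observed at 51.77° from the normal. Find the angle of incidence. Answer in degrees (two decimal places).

θ_B ≈ 38.23°

Since the reflected and refracted rays are at right angles at the polarizing angle, θ_B + θ_t = 90°.
So θ_B = 90° − θ_t = 90° − 51.77° = 38.23°.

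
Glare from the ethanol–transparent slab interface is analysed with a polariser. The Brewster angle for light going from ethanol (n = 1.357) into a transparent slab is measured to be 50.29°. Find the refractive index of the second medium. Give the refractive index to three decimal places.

n ≈ 1.634

Full polarization of the reflected beam means tan θ_B = n₂/n₁, where n₁ is the incident medium (ethanol).
n₂ = n₁ tan θ_B = 1.357 × tan 50.29° = 1.634.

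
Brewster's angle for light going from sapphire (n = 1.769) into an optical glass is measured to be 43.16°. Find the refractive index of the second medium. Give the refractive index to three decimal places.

n ≈ 1.659

Brewster's law: tan θ_B = n₂/n₁ (light incident in sapphire, refracted into an optical glass).
n₂ = n₁ tan θ_B = 1.769 × tan 43.16° = 1.659.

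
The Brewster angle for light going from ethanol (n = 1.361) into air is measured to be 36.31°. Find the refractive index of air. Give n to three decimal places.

Full polarization of the reflected beam means tan θ_B = n₂/n₁, where n₁ is the incident medium (ethanol).
n₂ = n₁ tan θ_B = 1.361 × tan 36.31° = 1.000.

n ≈ 1.000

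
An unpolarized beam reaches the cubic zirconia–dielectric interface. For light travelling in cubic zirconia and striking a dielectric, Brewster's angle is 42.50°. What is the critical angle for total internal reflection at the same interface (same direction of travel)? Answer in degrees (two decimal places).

θ_c ≈ 66.40°

n₂/n₁ = tan 42.50° = 0.9163; the critical angle satisfies sin θ_c = n₂/n₁.
θ_c = arcsin(0.9163) = 66.40°.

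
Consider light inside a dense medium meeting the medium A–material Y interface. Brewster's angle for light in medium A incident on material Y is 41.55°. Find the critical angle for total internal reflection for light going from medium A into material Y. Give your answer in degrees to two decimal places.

From Brewster, n₂/n₁ = tan θ_B = tan 41.55° = 0.8863.
Then sin θ_c = n₂/n₁ = 0.8863, so θ_c = arcsin 0.8863 = 62.41°.

θ_c ≈ 62.41°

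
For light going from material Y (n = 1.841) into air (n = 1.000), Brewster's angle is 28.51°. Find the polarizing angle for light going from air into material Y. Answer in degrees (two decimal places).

θ_B' ≈ 61.49°

tan θ_B' = n₁/n₂ = 1/tan θ_B, so θ_B' = 90° − θ_B.
θ_B' = 90° − 28.51° = 61.49°.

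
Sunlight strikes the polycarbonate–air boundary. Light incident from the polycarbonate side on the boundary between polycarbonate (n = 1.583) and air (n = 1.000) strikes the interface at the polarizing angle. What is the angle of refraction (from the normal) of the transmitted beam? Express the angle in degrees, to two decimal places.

tan θ_B = n₂/n₁ = 1.000/1.583 = 0.6317, so θ_B = 32.28°.
The refracted ray is perpendicular to the reflected ray, so θ_t = 90° − θ_B = 57.72°.

θ_t ≈ 57.72°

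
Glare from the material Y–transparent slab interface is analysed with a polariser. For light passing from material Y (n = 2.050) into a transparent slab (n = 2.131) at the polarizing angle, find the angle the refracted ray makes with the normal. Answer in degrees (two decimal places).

θ_B = arctan(n₂/n₁) = arctan(2.131/2.050) = 46.11°.
The refracted ray is perpendicular to the reflected ray, so θ_t = 90° − θ_B = 43.89°.

θ_t ≈ 43.89°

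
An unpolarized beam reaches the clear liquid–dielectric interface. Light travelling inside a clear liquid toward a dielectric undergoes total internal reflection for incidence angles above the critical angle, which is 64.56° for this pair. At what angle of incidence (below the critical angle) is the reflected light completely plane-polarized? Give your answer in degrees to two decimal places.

sin θ_c = n₂/n₁, so n₂/n₁ = sin 64.56° = 0.9030.
Brewster: tan θ_B = n₂/n₁ = 0.9030.
θ_B = arctan(0.9030) = 42.08°.

θ_B ≈ 42.08°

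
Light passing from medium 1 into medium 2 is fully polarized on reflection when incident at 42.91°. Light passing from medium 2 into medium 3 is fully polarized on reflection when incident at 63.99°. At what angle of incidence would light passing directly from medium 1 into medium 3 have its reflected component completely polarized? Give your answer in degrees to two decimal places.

θ_B ≈ 62.30°

Each Brewster angle gives a ratio: n₂/n₁ = tan 42.91° = 0.9296, n₃/n₂ = tan 63.99° = 2.0494.
Multiplying, n₃/n₁ = 0.9296 × 2.0494 = 1.9051, and θ_B(1→3) = arctan 1.9051 = 62.30°.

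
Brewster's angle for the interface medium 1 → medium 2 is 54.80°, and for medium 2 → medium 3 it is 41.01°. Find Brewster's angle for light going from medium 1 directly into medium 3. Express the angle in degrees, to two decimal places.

tan θ_B(1→2) = n₂/n₁ = tan 54.80° = 1.4176.
tan θ_B(2→3) = n₃/n₂ = tan 41.01° = 0.8696.
n₃/n₁ = 1.2327. Then tan θ_B(1→3) = n₃/n₁, so θ_B(1→3) = arctan(1.2327) = 50.95°.

θ_B ≈ 50.95°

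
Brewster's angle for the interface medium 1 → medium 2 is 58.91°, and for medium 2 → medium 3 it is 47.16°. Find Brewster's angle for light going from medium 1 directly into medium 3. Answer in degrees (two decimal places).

θ_B ≈ 60.79°

Each Brewster angle gives a ratio: n₂/n₁ = tan 58.91° = 1.6584, n₃/n₂ = tan 47.16° = 1.0784.
So n₃/n₁ = (n₂/n₁)(n₃/n₂) = 1.6584 × 1.0784 = 1.7884.
θ_B(1→3) = arctan(1.7884) = 60.79°.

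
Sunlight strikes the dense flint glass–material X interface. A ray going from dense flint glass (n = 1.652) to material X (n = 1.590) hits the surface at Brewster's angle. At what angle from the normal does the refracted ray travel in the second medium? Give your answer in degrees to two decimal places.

First find Brewster's angle: tan θ_B = 1.590/1.652 = 0.9625, giving θ_B = 43.90°.
At Brewster's angle the reflected and refracted rays are perpendicular, so θ_t = 90° − θ_B = 90° − 43.90° = 46.10°.

θ_t ≈ 46.10°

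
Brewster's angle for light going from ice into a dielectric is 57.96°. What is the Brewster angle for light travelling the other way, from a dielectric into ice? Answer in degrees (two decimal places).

θ_B' ≈ 32.04°

The two Brewster angles are complementary: θ_B' = 90° − θ_B = 90° − 57.96° = 32.04°.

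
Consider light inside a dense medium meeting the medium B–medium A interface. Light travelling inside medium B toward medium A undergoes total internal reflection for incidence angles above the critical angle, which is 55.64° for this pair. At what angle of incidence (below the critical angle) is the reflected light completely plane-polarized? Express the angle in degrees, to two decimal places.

n₂/n₁ = sin θ_c = sin 55.64° = 0.8255.
tan θ_B equals the same ratio, so θ_B = arctan(0.8255) = 39.54°.

θ_B ≈ 39.54°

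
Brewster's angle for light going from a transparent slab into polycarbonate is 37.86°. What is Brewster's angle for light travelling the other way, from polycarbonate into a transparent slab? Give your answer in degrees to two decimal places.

θ_B' ≈ 52.14°

The two Brewster angles are complementary: θ_B' = 90° − θ_B = 90° − 37.86° = 52.14°.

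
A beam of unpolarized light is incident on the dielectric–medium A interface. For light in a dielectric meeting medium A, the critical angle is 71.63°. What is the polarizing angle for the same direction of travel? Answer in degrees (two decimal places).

At the critical angle sin θ_c = n₂/n₁, giving n₂/n₁ = sin 71.63° = 0.9490.
Then tan θ_B = n₂/n₁ = 0.9490, so θ_B = arctan 0.9490 = 43.50°.

θ_B ≈ 43.50°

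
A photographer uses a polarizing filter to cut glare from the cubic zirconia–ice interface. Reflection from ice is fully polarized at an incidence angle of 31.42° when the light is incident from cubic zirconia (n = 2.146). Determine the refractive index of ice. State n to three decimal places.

Brewster's law: tan θ_B = n₂/n₁ (light incident in cubic zirconia, refracted into ice).
n₂ = n₁ tan θ_B = 2.146 × tan 31.42° = 1.311.

n ≈ 1.311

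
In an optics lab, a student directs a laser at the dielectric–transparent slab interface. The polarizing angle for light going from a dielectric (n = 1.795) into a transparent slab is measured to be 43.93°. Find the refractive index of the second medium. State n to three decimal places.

Brewster's law: tan θ_B = n₂/n₁ (light incident in a dielectric, refracted into a transparent slab).
n₂ = n₁ tan θ_B = 1.795 × tan 43.93° = 1.729.

n ≈ 1.729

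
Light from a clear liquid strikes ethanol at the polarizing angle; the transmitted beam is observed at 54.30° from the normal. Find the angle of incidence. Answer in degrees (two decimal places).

θ_B ≈ 35.70°

At Brewster's angle the reflected and refracted rays are perpendicular, so θ_B + θ_t = 90°.
So θ_B = 90° − θ_t = 90° − 54.30° = 35.70°.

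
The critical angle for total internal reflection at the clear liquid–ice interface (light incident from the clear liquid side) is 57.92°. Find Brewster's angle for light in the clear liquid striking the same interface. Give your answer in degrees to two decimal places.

sin θ_c = n₂/n₁, so n₂/n₁ = sin 57.92° = 0.8473.
Brewster: tan θ_B = n₂/n₁ = 0.8473.
θ_B = arctan(0.8473) = 40.27°.

θ_B ≈ 40.27°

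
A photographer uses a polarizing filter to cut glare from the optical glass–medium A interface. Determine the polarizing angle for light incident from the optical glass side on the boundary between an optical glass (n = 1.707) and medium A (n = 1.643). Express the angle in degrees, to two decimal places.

θ_B ≈ 43.91°

Here n₂/n₁ = 1.643/1.707 = 0.9625, and Brewster's law gives tan θ_B = n₂/n₁.
So θ_B = arctan 0.9625 = 43.91°.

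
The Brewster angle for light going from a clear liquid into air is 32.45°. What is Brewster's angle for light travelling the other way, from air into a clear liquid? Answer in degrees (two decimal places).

Reversing the direction swaps n₁ and n₂, so tan θ_B' = 1/tan θ_B and θ_B' = 90° − θ_B.
Hence θ_B' = 90° − 32.45° = 57.55°.

θ_B' ≈ 57.55°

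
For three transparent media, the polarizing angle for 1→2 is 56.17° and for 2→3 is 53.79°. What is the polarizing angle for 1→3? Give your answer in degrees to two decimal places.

θ_B ≈ 63.86°

n₂/n₁ = tan 56.17° = 1.4921 and n₃/n₂ = tan 53.79° = 1.3658.
So n₃/n₁ = (n₂/n₁)(n₃/n₂) = 1.4921 × 1.3658 = 2.0379.
θ_B(1→3) = arctan(2.0379) = 63.86°.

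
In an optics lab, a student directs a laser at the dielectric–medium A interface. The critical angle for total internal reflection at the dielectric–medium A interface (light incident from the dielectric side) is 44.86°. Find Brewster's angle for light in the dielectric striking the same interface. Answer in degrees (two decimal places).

θ_B ≈ 35.20°

At the critical angle sin θ_c = n₂/n₁, giving n₂/n₁ = sin 44.86° = 0.7054.
Then tan θ_B = n₂/n₁ = 0.7054, so θ_B = arctan 0.7054 = 35.20°.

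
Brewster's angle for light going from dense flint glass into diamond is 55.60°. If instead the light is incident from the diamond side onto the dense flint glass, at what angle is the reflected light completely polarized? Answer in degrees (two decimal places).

Reversing the direction swaps n₁ and n₂, so tan θ_B' = 1/tan θ_B and θ_B' = 90° − θ_B.
Hence θ_B' = 90° − 55.60° = 34.40°.

θ_B' ≈ 34.40°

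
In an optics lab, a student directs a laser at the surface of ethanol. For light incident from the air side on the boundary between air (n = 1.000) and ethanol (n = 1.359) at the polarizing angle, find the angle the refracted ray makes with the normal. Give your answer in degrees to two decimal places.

tan θ_B = n₂/n₁ = 1.359/1.000 = 1.3590, so θ_B = 53.65°.
Since θ_B + θ_t = 90° at Brewster incidence, θ_t = 90° − 53.65° = 36.35°.

θ_t ≈ 36.35°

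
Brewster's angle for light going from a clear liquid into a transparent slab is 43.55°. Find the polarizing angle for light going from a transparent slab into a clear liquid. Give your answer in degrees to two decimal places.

θ_B' ≈ 46.45°

Reversing the direction swaps n₁ and n₂, so tan θ_B' = 1/tan θ_B and θ_B' = 90° − θ_B.
Hence θ_B' = 90° − 43.55° = 46.45°.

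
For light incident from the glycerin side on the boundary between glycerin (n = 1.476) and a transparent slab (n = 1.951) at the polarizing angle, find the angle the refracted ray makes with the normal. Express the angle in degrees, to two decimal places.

θ_t ≈ 37.11°

First find Brewster's angle: tan θ_B = 1.951/1.476 = 1.3218, giving θ_B = 52.89°.
The refracted ray is perpendicular to the reflected ray, so θ_t = 90° − θ_B = 37.11°.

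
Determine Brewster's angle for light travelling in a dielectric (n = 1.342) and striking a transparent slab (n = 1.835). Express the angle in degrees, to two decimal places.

The reflected p-component vanishes when tan θ_B = n₂/n₁.
Here n₂/n₁ = 1.835/1.342 = 1.3674, and Brewster's law gives tan θ_B = n₂/n₁.
θ_B = arctan(1.3674) = 53.82°.

θ_B ≈ 53.82°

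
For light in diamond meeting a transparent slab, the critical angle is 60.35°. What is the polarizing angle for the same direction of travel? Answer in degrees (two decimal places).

θ_B ≈ 40.99°

n₂/n₁ = sin θ_c = sin 60.35° = 0.8691.
tan θ_B equals the same ratio, so θ_B = arctan(0.8691) = 40.99°.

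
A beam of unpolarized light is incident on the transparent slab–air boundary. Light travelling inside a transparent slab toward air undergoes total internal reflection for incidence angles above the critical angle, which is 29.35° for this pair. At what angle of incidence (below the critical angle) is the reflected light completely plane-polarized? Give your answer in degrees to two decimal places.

n₂/n₁ = sin θ_c = sin 29.35° = 0.4901.
tan θ_B equals the same ratio, so θ_B = arctan(0.4901) = 26.11°.

θ_B ≈ 26.11°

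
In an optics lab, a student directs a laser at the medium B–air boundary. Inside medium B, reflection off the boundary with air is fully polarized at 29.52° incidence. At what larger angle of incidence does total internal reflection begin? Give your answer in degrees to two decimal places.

θ_c ≈ 34.49°

From Brewster, n₂/n₁ = tan θ_B = tan 29.52° = 0.5662.
Then sin θ_c = n₂/n₁ = 0.5662, so θ_c = arcsin 0.5662 = 34.49°.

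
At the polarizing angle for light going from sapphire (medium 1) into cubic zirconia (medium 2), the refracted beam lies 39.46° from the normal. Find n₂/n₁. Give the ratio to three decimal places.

θ_B + θ_t = 90°, so θ_B = 90° − 39.46° = 50.54°.
tan θ_B = n₂/n₁, so n₂/n₁ = tan 50.54° = 1.215.

n₂/n₁ ≈ 1.215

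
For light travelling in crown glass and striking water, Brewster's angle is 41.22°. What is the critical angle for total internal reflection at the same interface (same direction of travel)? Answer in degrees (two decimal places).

θ_c ≈ 61.17°

tan θ_B = n₂/n₁ = tan 41.22° = 0.8761.
Total internal reflection: sin θ_c = n₂/n₁ = 0.8761.
θ_c = arcsin(0.8761) = 61.17°.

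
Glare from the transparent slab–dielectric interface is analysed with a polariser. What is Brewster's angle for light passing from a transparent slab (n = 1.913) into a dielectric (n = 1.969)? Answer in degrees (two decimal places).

θ_B ≈ 45.83°

tan θ_B = n₂/n₁ = 1.969/1.913 = 1.0293.
So θ_B = arctan 1.0293 = 45.83°.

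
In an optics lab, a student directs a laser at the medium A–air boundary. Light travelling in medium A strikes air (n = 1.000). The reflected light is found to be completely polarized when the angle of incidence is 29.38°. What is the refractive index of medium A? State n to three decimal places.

Full polarization of the reflected beam means tan θ_B = n₂/n₁, where n₁ is the incident medium (medium A).
n₁ = n₂ / tan θ_B = 1.000 / tan 29.38° = 1.776.

n ≈ 1.776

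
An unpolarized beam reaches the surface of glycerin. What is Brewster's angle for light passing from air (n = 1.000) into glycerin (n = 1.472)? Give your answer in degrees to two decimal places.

θ_B ≈ 55.81°

At Brewster's angle the reflected and refracted rays are perpendicular, which with Snell's law gives tan θ_B = n₂/n₁.
Here n₂/n₁ = 1.472/1.000 = 1.4720, and Brewster's law gives tan θ_B = n₂/n₁. Taking the arctangent, θ_B = 55.81°.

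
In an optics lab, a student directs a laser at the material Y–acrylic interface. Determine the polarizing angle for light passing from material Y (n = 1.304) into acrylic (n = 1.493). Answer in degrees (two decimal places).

tan θ_B = n₂/n₁ = 1.493/1.304 = 1.1449. Taking the arctangent, θ_B = 48.87°.

θ_B ≈ 48.87°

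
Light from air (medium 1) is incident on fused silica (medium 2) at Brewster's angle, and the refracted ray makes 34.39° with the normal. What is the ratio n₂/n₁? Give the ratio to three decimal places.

At Brewster incidence θ_B = 90° − θ_t = 90° − 34.39° = 55.61°.
Then n₂/n₁ = tan θ_B = tan 55.61° = 1.461.

n₂/n₁ ≈ 1.461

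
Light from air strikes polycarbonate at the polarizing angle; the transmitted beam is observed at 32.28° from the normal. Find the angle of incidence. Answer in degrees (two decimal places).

At Brewster's angle the reflected and refracted rays are perpendicular, so θ_B + θ_t = 90°.
θ_B = 90° − 32.28° = 57.72°.

θ_B ≈ 57.72°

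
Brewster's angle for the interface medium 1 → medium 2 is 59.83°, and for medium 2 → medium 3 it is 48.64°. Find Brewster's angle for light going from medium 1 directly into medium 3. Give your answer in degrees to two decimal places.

θ_B ≈ 62.90°

Each Brewster angle gives a ratio: n₂/n₁ = tan 59.83° = 1.7202, n₃/n₂ = tan 48.64° = 1.1359.
Multiplying, n₃/n₁ = 1.7202 × 1.1359 = 1.9540, and θ_B(1→3) = arctan 1.9540 = 62.90°.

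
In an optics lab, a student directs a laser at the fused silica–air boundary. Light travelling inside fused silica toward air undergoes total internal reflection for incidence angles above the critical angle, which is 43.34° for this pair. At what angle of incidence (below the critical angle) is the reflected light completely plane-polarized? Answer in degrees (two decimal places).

At the critical angle sin θ_c = n₂/n₁, giving n₂/n₁ = sin 43.34° = 0.6863.
Then tan θ_B = n₂/n₁ = 0.6863, so θ_B = arctan 0.6863 = 34.46°.

θ_B ≈ 34.46°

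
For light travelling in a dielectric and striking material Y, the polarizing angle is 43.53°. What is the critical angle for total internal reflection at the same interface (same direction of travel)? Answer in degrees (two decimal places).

From Brewster, n₂/n₁ = tan θ_B = tan 43.53° = 0.9500.
Then sin θ_c = n₂/n₁ = 0.9500, so θ_c = arcsin 0.9500 = 71.80°.

θ_c ≈ 71.80°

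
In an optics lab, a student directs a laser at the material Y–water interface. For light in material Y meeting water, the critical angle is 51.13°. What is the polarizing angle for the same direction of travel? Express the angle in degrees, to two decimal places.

θ_B ≈ 37.90°

At the critical angle sin θ_c = n₂/n₁, giving n₂/n₁ = sin 51.13° = 0.7786.
Then tan θ_B = n₂/n₁ = 0.7786, so θ_B = arctan 0.7786 = 37.90°.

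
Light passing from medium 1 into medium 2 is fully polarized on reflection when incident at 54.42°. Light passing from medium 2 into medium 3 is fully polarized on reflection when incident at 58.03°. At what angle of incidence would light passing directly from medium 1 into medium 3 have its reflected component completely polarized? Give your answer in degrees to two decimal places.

tan θ_B(1→2) = n₂/n₁ = tan 54.42° = 1.3978.
tan θ_B(2→3) = n₃/n₂ = tan 58.03° = 1.6022.
n₃/n₁ = 2.2396. Then tan θ_B(1→3) = n₃/n₁, so θ_B(1→3) = arctan(2.2396) = 65.94°.

θ_B ≈ 65.94°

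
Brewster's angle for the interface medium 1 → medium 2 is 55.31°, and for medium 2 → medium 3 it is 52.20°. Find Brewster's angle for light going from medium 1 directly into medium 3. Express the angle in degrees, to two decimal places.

tan θ_B(1→2) = n₂/n₁ = tan 55.31° = 1.4447.
tan θ_B(2→3) = n₃/n₂ = tan 52.20° = 1.2892.
n₃/n₁ = 1.8625. Then tan θ_B(1→3) = n₃/n₁, so θ_B(1→3) = arctan(1.8625) = 61.77°.

θ_B ≈ 61.77°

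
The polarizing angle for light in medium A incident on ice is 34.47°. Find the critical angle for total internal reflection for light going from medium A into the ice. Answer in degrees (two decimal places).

n₂/n₁ = tan 34.47° = 0.6865; the critical angle satisfies sin θ_c = n₂/n₁.
θ_c = arcsin(0.6865) = 43.35°.

θ_c ≈ 43.35°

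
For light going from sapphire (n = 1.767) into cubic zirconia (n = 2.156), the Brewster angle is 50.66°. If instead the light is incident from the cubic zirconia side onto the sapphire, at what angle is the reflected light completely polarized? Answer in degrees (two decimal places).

tan θ_B' = n₁/n₂ = 1/tan θ_B, so θ_B' = 90° − θ_B.
θ_B' = 90° − 50.66° = 39.34°.

θ_B' ≈ 39.34°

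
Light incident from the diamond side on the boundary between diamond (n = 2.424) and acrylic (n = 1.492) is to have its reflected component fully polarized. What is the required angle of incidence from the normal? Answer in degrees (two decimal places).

tan θ_B = n₂/n₁ = 1.492/2.424 = 0.6155.
θ_B = arctan(0.6155) = 31.61°.

θ_B ≈ 31.61°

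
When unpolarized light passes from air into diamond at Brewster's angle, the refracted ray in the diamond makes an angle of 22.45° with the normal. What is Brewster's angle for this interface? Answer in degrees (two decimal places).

Since the reflected and refracted rays are at right angles at the polarizing angle, θ_B + θ_t = 90°.
θ_B = 90° − 22.45° = 67.55°.

θ_B ≈ 67.55°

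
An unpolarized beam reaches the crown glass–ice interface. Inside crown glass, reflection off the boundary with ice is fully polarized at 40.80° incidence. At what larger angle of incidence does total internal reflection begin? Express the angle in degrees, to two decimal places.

From Brewster, n₂/n₁ = tan θ_B = tan 40.80° = 0.8632.
Then sin θ_c = n₂/n₁ = 0.8632, so θ_c = arcsin 0.8632 = 59.68°.

θ_c ≈ 59.68°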